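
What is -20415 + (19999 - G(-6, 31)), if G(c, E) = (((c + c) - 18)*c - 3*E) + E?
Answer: -534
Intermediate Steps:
G(c, E) = -2*E + c*(-18 + 2*c) (G(c, E) = ((2*c - 18)*c - 3*E) + E = ((-18 + 2*c)*c - 3*E) + E = (c*(-18 + 2*c) - 3*E) + E = (-3*E + c*(-18 + 2*c)) + E = -2*E + c*(-18 + 2*c))
-20415 + (19999 - G(-6, 31)) = -20415 + (19999 - (-18*(-6) - 2*31 + 2*(-6)²)) = -20415 + (19999 - (108 - 62 + 2*36)) = -20415 + (19999 - (108 - 62 + 72)) = -20415 + (19999 - 1*118) = -20415 + (19999 - 118) = -20415 + 19881 = -534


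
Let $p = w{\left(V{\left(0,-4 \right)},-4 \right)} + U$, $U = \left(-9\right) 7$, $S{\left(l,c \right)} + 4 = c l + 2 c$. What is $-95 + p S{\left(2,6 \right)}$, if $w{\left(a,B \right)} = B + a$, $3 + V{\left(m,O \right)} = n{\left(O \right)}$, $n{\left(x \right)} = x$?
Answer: $-1575$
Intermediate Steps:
$V{\left(m,O \right)} = -3 + O$
$S{\left(l,c \right)} = -4 + 2 c + c l$ ($S{\left(l,c \right)} = -4 + \left(c l + 2 c\right) = -4 + \left(2 c + c l\right) = -4 + 2 c + c l$)
$U = -63$
$p = -74$ ($p = \left(-4 - 7\right) - 63 = -11 - 63 = -74$)
$-95 + p S{\left(2,6 \right)} = -95 - 74 \left(-4 + 2 \cdot 6 + 6 \cdot 2\right) = -95 - 74 \left(-4 + 12 + 12\right) = -95 - 1480 = -1575$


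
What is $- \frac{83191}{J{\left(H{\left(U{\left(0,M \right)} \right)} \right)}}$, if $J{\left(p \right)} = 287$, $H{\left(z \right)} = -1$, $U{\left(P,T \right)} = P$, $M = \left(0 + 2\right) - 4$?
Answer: $- \frac{83191}{287} \approx -289.86$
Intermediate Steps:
$M = -2$ ($M = 2 - 4 = -2$)
$- \frac{83191}{J{\left(H{\left(U{\left(0,M \right)} \right)} \right)}} = - \frac{83191}{287}$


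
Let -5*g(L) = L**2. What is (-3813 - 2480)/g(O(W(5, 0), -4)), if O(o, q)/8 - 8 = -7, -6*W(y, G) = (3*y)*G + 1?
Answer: 31465/64 ≈ 491.64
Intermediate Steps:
W(y, G) = -1/6 - G*y/2 (W(y, G) = -((3*y)*G + 1)/6 = -(3*G*y + 1)/6 = -(1 + 3*G*y)/6 = -1/6 - G*y/2)
O(o, q) = 8 (O(o, q) = 64 + 8*(-7) = 64 - 56 = 8)
g(L) = -L**2/5
(-3813 - 2480)/g(O(W(5, 0), -4)) = (-3813 - 2480)/((-1/5*8**2)) = -6293/((-1/5*64)) = -6293/(-64/5) = -6293*(-5/64) = 31465/64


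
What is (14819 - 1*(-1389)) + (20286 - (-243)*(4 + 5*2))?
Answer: 39896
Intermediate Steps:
(14819 - 1*(-1389)) + (20286 - (-243)*(4 + 5*2)) = (14819 + 1389) + (20286 - (-243)*(4 + 10)) = 16208 + (20286 - (-243)*14) = 16208 + (20286 - 1*(-3402)) = 16208 + (20286 + 3402) = 16208 + 23688 = 39896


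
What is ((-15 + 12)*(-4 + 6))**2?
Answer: 36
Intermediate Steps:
((-15 + 12)*(-4 + 6))**2 = (-3*2)**2 = (-6)**2 = 36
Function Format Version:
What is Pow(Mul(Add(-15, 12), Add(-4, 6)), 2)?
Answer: 36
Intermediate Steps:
Pow(Mul(Add(-15, 12), Add(-4, 6)), 2) = Pow(Mul(-3, 2), 2) = Pow(-6, 2) = 36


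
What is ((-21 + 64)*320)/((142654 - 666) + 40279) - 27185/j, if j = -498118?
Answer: 11809032075/90790473506 ≈ 0.13007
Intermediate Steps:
((-21 + 64)*320)/((142654 - 666) + 40279) - 27185/j = ((-21 + 64)*320)/((142654 - 666) + 40279) - 27185/(-498118) = (43*320)/(141988 + 40279) - 27185*(-1/498118) = 13760/182267 + 27185/498118 = 11809032075/90790473506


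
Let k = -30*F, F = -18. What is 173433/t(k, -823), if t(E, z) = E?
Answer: 57811/180 ≈ 321.17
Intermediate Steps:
k = 540 (k = -30*(-18) = 540)
173433/t(k, -823) = 173433/540 = 173433*(1/540) = 57811/180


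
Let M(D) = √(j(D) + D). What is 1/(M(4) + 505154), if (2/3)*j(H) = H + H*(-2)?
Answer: 252577/127590281859 - I*√2/255180563718 ≈ 1.9796e-6 - 5.542e-12*I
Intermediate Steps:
j(H) = -3*H/2 (j(H) = 3*(H + H*(-2))/2 = 3*(H - 2*H)/2 = 3*(-H)/2 = -3*H/2)
M(D) = √2*√(-D)/2 (M(D) = √(-3*D/2 + D) = √(-D/2) = √2*√(-D)/2)
1/(M(4) + 505154) = 1/(√2*√(-1*4)/2 + 505154) = 1/(√2*√(-4)/2 + 505154) = 1/(√2*(2*I)/2 + 505154) = 1/(I*√2 + 505154) = 1/(505154 + I*√2)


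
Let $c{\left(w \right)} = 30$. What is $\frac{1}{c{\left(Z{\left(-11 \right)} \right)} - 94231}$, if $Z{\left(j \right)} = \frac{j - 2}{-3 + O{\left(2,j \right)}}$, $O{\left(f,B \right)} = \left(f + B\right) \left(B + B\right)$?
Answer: $- \frac{1}{94201} \approx -1.0616 \cdot 10^{-5}$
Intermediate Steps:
$O{\left(f,B \right)} = 2 B \left(B + f\right)$ ($O{\left(f,B \right)} = \left(B + f\right) 2 B = 2 B \left(B + f\right)$)
$Z{\left(j \right)} = \frac{-2 + j}{-3 + 2 j \left(2 + j\right)}$ ($Z{\left(j \right)} = \frac{j - 2}{-3 + 2 j \left(j + 2\right)} = \frac{-2 + j}{-3 + 2 j \left(2 + j\right)}$)
$\frac{1}{c{\left(Z{\left(-11 \right)} \right)} - 94231} = \frac{1}{30 - 94231} = \frac{1}{-94201} = - \frac{1}{94201}$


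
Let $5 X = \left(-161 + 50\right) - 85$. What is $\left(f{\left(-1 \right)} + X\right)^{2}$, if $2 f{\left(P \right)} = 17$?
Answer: $\frac{94249}{100} \approx 942.49$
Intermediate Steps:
$f{\left(P \right)} = \frac{17}{2}$ ($f{\left(P \right)} = \frac{1}{2} \cdot 17 = \frac{17}{2}$)
$X = - \frac{196}{5}$ ($X = \frac{\left(-161 + 50\right) - 85}{5} = \frac{-111 - 85}{5} = \frac{1}{5} \left(-196\right) = - \frac{196}{5} \approx -39.2$)
$\left(f{\left(-1 \right)} + X\right)^{2} = \left(\frac{17}{2} - \frac{196}{5}\right)^{2} = \left(- \frac{307}{10}\right)^{2} = \frac{94249}{100}$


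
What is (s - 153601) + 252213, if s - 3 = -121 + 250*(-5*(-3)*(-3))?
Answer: 87244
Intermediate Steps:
s = -11368 (s = 3 + (-121 + 250*(-5*(-3)*(-3))) = 3 + (-121 + 250*(15*(-3))) = 3 + (-121 + 250*(-45)) = 3 + (-121 - 11250) = 3 - 11371 = -11368)
(s - 153601) + 252213 = (-11368 - 153601) + 252213 = -164969 + 252213 = 87244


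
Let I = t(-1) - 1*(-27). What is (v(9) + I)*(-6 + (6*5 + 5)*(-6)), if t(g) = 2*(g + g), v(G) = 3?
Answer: -5616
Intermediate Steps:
t(g) = 4*g (t(g) = 2*(2*g) = 4*g)
I = 23 (I = 4*(-1) - 1*(-27) = -4 + 27 = 23)
(v(9) + I)*(-6 + (6*5 + 5)*(-6)) = (3 + 23)*(-6 + (6*5 + 5)*(-6)) = 26*(-6 + (30 + 5)*(-6)) = 26*(-6 + 35*(-6)) = 26*(-6 - 210) = 26*(-216) = -5616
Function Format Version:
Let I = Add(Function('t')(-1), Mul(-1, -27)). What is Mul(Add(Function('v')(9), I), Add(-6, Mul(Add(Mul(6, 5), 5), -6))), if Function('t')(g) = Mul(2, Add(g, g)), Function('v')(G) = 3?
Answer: -5616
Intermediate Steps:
Function('t')(g) = Mul(4, g) (Function('t')(g) = Mul(2, Mul(2, g)) = Mul(4, g))
I = 23 (I = Add(Mul(4, -1), Mul(-1, -27)) = Add(-4, 27) = 23)
Mul(Add(Function('v')(9), I), Add(-6, Mul(Add(Mul(6, 5), 5), -6))) = Mul(Add(3, 23), Add(-6, Mul(Add(Mul(6, 5), 5), -6))) = Mul(26, Add(-6, Mul(Add(30, 5), -6))) = Mul(26, Add(-6, Mul(35, -6))) = Mul(26, Add(-6, -210)) = Mul(26, -216) = -5616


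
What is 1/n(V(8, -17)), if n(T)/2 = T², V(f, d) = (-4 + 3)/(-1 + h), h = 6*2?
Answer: 121/2 ≈ 60.500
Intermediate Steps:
h = 12
V(f, d) = -1/11 (V(f, d) = (-4 + 3)/(-1 + 12) = -1/11)
n(T) = 2*T²
1/n(V(8, -17)) = 1/(2*(-1/11)²) = 1/(2*(1/121)) = 1/(2/121) = 121/2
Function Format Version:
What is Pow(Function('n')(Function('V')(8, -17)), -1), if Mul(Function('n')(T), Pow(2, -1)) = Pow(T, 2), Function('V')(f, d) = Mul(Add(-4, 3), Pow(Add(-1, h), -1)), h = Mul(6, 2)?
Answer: Rational(121, 2) ≈ 60.500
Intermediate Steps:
h = 12
Function('V')(f, d) = Rational(-1, 11) (Function('V')(f, d) = Mul(Add(-4, 3), Pow(Add(-1, 12), -1)) = Mul(-1, Pow(11, -1)) = Mul(-1, Rational(1, 11)) = Rational(-1, 11))
Function('n')(T) = Mul(2, Pow(T, 2))
Pow(Function('n')(Function('V')(8, -17)), -1) = Pow(Mul(2, Pow(Rational(-1, 11), 2)), -1) = Pow(Mul(2, Rational(1, 121)), -1) = Pow(Rational(2, 121), -1) = Rational(121, 2)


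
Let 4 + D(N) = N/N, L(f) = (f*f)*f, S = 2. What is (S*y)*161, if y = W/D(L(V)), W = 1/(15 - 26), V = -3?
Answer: 322/33 ≈ 9.7576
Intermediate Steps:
L(f) = f**3 (L(f) = f**2*f = f**3)
D(N) = -3 (D(N) = -4 + N/N = -4 + 1 = -3)
W = -1/11 (W = 1/(-11) = -1/11 ≈ -0.090909)
y = 1/33 (y = -1/11/(-3) = -1/11*(-1/3) = 1/33 ≈ 0.030303)
(S*y)*161 = (2*(1/33))*161 = (2/33)*161 = 322/33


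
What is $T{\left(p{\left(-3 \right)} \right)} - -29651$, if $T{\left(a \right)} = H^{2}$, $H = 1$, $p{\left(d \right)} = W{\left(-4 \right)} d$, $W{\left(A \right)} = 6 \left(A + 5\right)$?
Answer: $29652$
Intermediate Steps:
$W{\left(A \right)} = 30 + 6 A$ ($W{\left(A \right)} = 6 \left(5 + A\right) = 30 + 6 A$)
$p{\left(d \right)} = 6 d$ ($p{\left(d \right)} = \left(30 + 6 \left(-4\right)\right) d = \left(30 - 24\right) d = 6 d$)
$T{\left(a \right)} = 1$ ($T{\left(a \right)} = 1^{2} = 1$)
$T{\left(p{\left(-3 \right)} \right)} - -29651 = 1 - -29651 = 1 + 29651 = 29652$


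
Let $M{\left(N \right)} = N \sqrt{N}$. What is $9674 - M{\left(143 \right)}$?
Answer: $9674 - 143 \sqrt{143} \approx 7964.0$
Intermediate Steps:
$M{\left(N \right)} = N^{\frac{3}{2}}$
$9674 - M{\left(143 \right)} = 9674 - 143^{\frac{3}{2}} = 9674 - 143 \sqrt{143}$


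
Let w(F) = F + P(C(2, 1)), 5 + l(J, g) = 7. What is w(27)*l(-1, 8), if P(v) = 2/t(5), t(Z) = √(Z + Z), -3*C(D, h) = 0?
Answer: 54 + 2*√10/5 ≈ 55.265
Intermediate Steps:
C(D, h) = 0 (C(D, h) = -⅓*0 = 0)
l(J, g) = 2 (l(J, g) = -5 + 7 = 2)
t(Z) = √2*√Z (t(Z) = √(2*Z) = √2*√Z)
P(v) = √10/5 (P(v) = 2/((√2*√5)) = 2/(√10) = 2*(√10/10) = √10/5)
w(F) = F + √10/5
w(27)*l(-1, 8) = (27 + √10/5)*2 = 54 + 2*√10/5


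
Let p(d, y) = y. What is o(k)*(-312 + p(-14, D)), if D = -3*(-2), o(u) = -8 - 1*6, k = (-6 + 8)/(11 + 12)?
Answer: 4284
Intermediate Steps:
k = 2/23 ≈ 0.086957
o(u) = -14 (o(u) = -8 - 6 = -14)
D = 6
o(k)*(-312 + p(-14, D)) = -14*(-312 + 6) = -14*(-306) = 4284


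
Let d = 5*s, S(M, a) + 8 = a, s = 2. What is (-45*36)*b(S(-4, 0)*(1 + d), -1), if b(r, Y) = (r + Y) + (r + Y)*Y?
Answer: 0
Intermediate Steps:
S(M, a) = -8 + a
d = 10 (d = 5*2 = 10)
b(r, Y) = Y + r + Y*(Y + r) (b(r, Y) = (Y + r) + (Y + r)*Y = (Y + r) + Y*(Y + r) = Y + r + Y*(Y + r))
(-45*36)*b(S(-4, 0)*(1 + d), -1) = (-45*36)*(-1 + (-8 + 0)*(1 + 10) + (-1)² - (-8 + 0)*(1 + 10)) = -1620*(-1 - 8*11 + 1 - (-8)*11) = -1620*(-1 - 88 + 1 - 1*(-88)) = -1620*(-1 - 88 + 1 + 88) = -1620*0 = 0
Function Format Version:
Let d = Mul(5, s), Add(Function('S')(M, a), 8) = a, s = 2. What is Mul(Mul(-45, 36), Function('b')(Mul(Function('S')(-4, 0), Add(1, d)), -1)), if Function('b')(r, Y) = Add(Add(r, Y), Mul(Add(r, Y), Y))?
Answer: 0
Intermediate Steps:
Function('S')(M, a) = Add(-8, a)
d = 10 (d = Mul(5, 2) = 10)
Function('b')(r, Y) = Add(Y, r, Mul(Y, Add(Y, r))) (Function('b')(r, Y) = Add(Add(Y, r), Mul(Add(Y, r), Y)) = Add(Add(Y, r), Mul(Y, Add(Y, r))) = Add(Y, r, Mul(Y, Add(Y, r))))
Mul(Mul(-45, 36), Function('b')(Mul(Function('S')(-4, 0), Add(1, d)), -1)) = Mul(Mul(-45, 36), Add(-1, Mul(Add(-8, 0), Add(1, 10)), Pow(-1, 2), Mul(-1, Mul(Add(-8, 0), Add(1, 10))))) = Mul(-1620, Add(-1, Mul(-8, 11), 1, Mul(-1, Mul(-8, 11)))) = Mul(-1620, Add(-1, -88, 1, Mul(-1, -88))) = Mul(-1620, Add(-1, -88, 1, 88)) = Mul(-1620, 0) = 0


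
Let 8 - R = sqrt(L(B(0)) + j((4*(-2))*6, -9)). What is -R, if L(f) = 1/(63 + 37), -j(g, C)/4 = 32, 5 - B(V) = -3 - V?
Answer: -8 + I*sqrt(12799)/10 ≈ -8.0 + 11.313*I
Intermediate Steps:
B(V) = 8 + V (B(V) = 5 - (-3 - V) = 5 + (3 + V) = 8 + V)
j(g, C) = -128 (j(g, C) = -4*32 = -128)
L(f) = 1/100
R = 8 - I*sqrt(12799)/10 (R = 8 - sqrt(1/100 - 128) = 8 - sqrt(-12799/100) = 8 - I*sqrt(12799)/10 ≈ 8.0 - 11.313*I)
-R = -(8 - I*sqrt(12799)/10) = -8 + I*sqrt(12799)/10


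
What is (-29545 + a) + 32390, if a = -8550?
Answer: -5705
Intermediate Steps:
(-29545 + a) + 32390 = (-29545 - 8550) + 32390 = -38095 + 32390 = -5705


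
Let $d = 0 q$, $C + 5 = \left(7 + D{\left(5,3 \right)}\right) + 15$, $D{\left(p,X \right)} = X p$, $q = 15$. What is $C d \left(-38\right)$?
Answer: $0$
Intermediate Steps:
$C = 32$ ($C = -5 + \left(\left(7 + 3 \cdot 5\right) + 15\right) = -5 + \left(\left(7 + 15\right) + 15\right) = -5 + \left(22 + 15\right) = -5 + 37 = 32$)
$d = 0$ ($d = 0 \cdot 15 = 0$)
$C d \left(-38\right) = 32 \cdot 0 \left(-38\right) = 0 \left(-38\right) = 0$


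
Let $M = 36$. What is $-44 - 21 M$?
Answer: $-800$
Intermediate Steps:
$-44 - 21 M = -44 - 756 = -800$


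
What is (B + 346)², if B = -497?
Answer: 22801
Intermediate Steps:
(B + 346)² = (-497 + 346)² = (-151)² = 22801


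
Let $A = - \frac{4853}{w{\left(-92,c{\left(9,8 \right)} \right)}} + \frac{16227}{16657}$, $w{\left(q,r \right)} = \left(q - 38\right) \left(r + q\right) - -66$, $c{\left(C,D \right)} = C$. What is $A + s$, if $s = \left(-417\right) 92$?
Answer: $- \frac{301617613339}{7862104} \approx -38364.0$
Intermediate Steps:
$s = -38364$
$w{\left(q,r \right)} = 66 + \left(-38 + q\right) \left(q + r\right)$ ($w{\left(q,r \right)} = \left(-38 + q\right) \left(q + r\right) + 66 = 66 + \left(-38 + q\right) \left(q + r\right)$)
$A = \frac{4144517}{7862104}$ ($A = - \frac{4853}{66 + \left(-92\right)^{2} - -3496 - 342 - 828} + \frac{16227}{16657} = - \frac{4853}{66 + 8464 + 3496 - 342 - 828} + 16227 \cdot \frac{1}{16657} = - \frac{4853}{10856} + \frac{16227}{16657} = \left(-4853\right) \frac{1}{10856} + \frac{16227}{16657} = - \frac{211}{472} + \frac{16227}{16657} = \frac{4144517}{7862104} \approx 0.52715$)
$A + s = \frac{4144517}{7862104} - 38364 = - \frac{301617613339}{7862104}$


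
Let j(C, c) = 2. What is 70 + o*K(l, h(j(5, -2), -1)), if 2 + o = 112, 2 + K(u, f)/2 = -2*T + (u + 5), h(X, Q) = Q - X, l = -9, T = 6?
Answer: -3890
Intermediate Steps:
K(u, f) = -18 + 2*u (K(u, f) = -4 + 2*(-2*6 + (u + 5)) = -4 + 2*(-12 + (5 + u)) = -4 + 2*(-7 + u) = -4 + (-14 + 2*u) = -18 + 2*u)
o = 110 (o = -2 + 112 = 110)
70 + o*K(l, h(j(5, -2), -1)) = 70 + 110*(-18 + 2*(-9)) = 70 + 110*(-18 - 18) = 70 + 110*(-36) = 70 - 3960 = -3890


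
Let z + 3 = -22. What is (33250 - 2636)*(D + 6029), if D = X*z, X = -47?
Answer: 220543256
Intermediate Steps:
z = -25 (z = -3 - 22 = -25)
D = 1175 (D = -47*(-25) = 1175)
(33250 - 2636)*(D + 6029) = (33250 - 2636)*(1175 + 6029) = 30614*7204 = 220543256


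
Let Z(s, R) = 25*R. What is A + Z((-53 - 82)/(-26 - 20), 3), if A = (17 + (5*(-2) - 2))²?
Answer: 100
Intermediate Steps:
A = 25 (A = (17 + (-10 - 2))² = (17 - 12)² = 5² = 25)
A + Z((-53 - 82)/(-26 - 20), 3) = 25 + 25*3 = 25 + 75 = 100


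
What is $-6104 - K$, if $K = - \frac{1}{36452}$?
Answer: $- \frac{222503007}{36452} \approx -6104.0$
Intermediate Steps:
$K = - \frac{1}{36452}$ ($K = \left(-1\right) \frac{1}{36452} = - \frac{1}{36452} \approx -2.7433 \cdot 10^{-5}$)
$-6104 - K = -6104 - - \frac{1}{36452} = -6104 + \frac{1}{36452} = - \frac{222503007}{36452}$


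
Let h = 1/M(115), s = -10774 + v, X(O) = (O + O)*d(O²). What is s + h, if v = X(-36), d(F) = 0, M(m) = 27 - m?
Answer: -948113/88 ≈ -10774.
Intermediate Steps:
X(O) = 0 (X(O) = (O + O)*0 = (2*O)*0 = 0)
v = 0
s = -10774 (s = -10774 + 0 = -10774)
h = -1/88 (h = 1/(27 - 1*115) = 1/(27 - 115) = 1/(-88) = -1/88 ≈ -0.011364)
s + h = -10774 - 1/88 = -948113/88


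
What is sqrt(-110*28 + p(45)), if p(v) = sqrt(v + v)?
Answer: sqrt(-3080 + 3*sqrt(10)) ≈ 55.412*I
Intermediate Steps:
p(v) = sqrt(2)*sqrt(v) (p(v) = sqrt(2*v) = sqrt(2)*sqrt(v))
sqrt(-110*28 + p(45)) = sqrt(-110*28 + sqrt(2)*sqrt(45)) = sqrt(-3080 + sqrt(2)*(3*sqrt(5))) = sqrt(-3080 + 3*sqrt(10))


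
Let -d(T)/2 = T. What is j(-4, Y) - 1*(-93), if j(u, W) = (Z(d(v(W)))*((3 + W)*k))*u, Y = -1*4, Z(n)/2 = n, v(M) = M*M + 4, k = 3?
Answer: -867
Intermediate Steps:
v(M) = 4 + M² (v(M) = M² + 4 = 4 + M²)
d(T) = -2*T
Z(n) = 2*n
Y = -4
j(u, W) = u*(-16 - 4*W²)*(9 + 3*W) (j(u, W) = ((2*(-2*(4 + W²)))*((3 + W)*3))*u = ((2*(-8 - 2*W²))*(9 + 3*W))*u = ((-16 - 4*W²)*(9 + 3*W))*u = u*(-16 - 4*W²)*(9 + 3*W))
j(-4, Y) - 1*(-93) = 12*(-4)*(-4 - 1*(-4)²)*(3 - 4) - 1*(-93) = 12*(-4)*(-4 - 1*16)*(-1) + 93 = 12*(-4)*(-4 - 16)*(-1) + 93 = 12*(-4)*(-20)*(-1) + 93 = -960 + 93 = -867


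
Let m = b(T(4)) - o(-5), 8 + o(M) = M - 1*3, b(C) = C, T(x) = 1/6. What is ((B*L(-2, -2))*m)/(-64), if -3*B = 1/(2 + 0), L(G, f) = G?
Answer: -97/1152 ≈ -0.084201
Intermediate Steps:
T(x) = 1/6 (T(x) = 1*(1/6) = 1/6)
B = -1/6 (B = -1/(3*(2 + 0)) = -1/3/2 = -1/3*1/2 = -1/6 ≈ -0.16667)
o(M) = -11 + M (o(M) = -8 + (M - 1*3) = -8 + (M - 3) = -8 + (-3 + M) = -11 + M)
m = 97/6 (m = 1/6 - (-11 - 5) = 1/6 - 1*(-16) = 1/6 + 16 = 97/6 ≈ 16.167)
((B*L(-2, -2))*m)/(-64) = (-1/6*(-2)*(97/6))/(-64) = ((1/3)*(97/6))*(-1/64) = (97/18)*(-1/64) = -97/1152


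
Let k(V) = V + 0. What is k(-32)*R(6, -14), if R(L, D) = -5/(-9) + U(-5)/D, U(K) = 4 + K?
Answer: -1264/63 ≈ -20.063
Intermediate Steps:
k(V) = V
R(L, D) = 5/9 - 1/D (R(L, D) = -5/(-9) + (4 - 5)/D = -5*(-⅑) - 1/D = 5/9 - 1/D)
k(-32)*R(6, -14) = -32*(5/9 - 1/(-14)) = -32*(5/9 - 1*(-1/14)) = -32*(5/9 + 1/14) = -32*79/126 = -1264/63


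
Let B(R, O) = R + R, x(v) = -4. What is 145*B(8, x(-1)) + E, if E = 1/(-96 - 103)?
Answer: 461679/199 ≈ 2320.0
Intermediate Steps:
B(R, O) = 2*R
E = -1/199 (E = 1/(-199) = -1/199 ≈ -0.0050251)
145*B(8, x(-1)) + E = 145*(2*8) - 1/199 = 145*16 - 1/199 = 2320 - 1/199 = 461679/199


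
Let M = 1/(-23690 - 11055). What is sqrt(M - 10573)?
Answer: 3*I*sqrt(1418209388230)/34745 ≈ 102.83*I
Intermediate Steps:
M = -1/34745 (M = 1/(-34745) = -1/34745 ≈ -2.8781e-5)
sqrt(M - 10573) = sqrt(-1/34745 - 10573) = sqrt(-367358886/34745) = 3*I*sqrt(1418209388230)/34745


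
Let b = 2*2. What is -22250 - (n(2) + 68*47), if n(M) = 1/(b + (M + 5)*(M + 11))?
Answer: -2417371/95 ≈ -25446.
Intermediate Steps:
b = 4
n(M) = 1/(4 + (5 + M)*(11 + M)) (n(M) = 1/(4 + (M + 5)*(M + 11)) = 1/(4 + (5 + M)*(11 + M)))
-22250 - (n(2) + 68*47) = -22250 - (1/(59 + 2² + 16*2) + 68*47) = -22250 - (1/(59 + 4 + 32) + 3196) = -22250 - (1/95 + 3196) = -22250 - 1*303621/95 = -22250 - 303621/95 = -2417371/95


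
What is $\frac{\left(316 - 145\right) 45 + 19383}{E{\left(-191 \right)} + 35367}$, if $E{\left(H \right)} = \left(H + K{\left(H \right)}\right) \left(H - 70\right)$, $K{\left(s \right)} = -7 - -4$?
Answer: $\frac{9026}{28667} \approx 0.31486$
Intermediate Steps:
$K{\left(s \right)} = -3$ ($K{\left(s \right)} = -7 + 4 = -3$)
$E{\left(H \right)} = \left(-70 + H\right) \left(-3 + H\right)$ ($E{\left(H \right)} = \left(H - 3\right) \left(H - 70\right) = \left(-3 + H\right) \left(-70 + H\right) = \left(-70 + H\right) \left(-3 + H\right)$)
$\frac{\left(316 - 145\right) 45 + 19383}{E{\left(-191 \right)} + 35367} = \frac{\left(316 - 145\right) 45 + 19383}{\left(210 + \left(-191\right)^{2} - -13943\right) + 35367} = \frac{\left(316 - 145\right) 45 + 19383}{\left(210 + 36481 + 13943\right) + 35367} = \frac{171 \cdot 45 + 19383}{50634 + 35367} = \frac{7695 + 19383}{86001} = 27078 \cdot \frac{1}{86001} = \frac{9026}{28667}$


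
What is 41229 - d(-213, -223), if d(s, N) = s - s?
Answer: 41229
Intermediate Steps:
d(s, N) = 0
41229 - d(-213, -223) = 41229 - 1*0 = 41229 + 0 = 41229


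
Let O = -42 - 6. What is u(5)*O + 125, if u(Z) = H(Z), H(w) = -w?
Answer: 365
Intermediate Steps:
u(Z) = -Z
O = -48
u(5)*O + 125 = -1*5*(-48) + 125 = -5*(-48) + 125 = 240 + 125 = 365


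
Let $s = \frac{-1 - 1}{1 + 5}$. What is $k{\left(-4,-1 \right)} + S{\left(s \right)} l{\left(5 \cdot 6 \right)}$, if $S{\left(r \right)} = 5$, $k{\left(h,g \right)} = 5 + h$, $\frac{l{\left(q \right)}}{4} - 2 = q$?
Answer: $641$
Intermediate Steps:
$l{\left(q \right)} = 8 + 4 q$
$s = - \frac{1}{3}$ ($s = - \frac{2}{6} = \left(-2\right) \frac{1}{6} = - \frac{1}{3} \approx -0.33333$)
$k{\left(-4,-1 \right)} + S{\left(s \right)} l{\left(5 \cdot 6 \right)} = \left(5 - 4\right) + 5 \left(8 + 4 \cdot 5 \cdot 6\right) = 1 + 5 \left(8 + 4 \cdot 30\right) = 1 + 5 \left(8 + 120\right) = 1 + 5 \cdot 128 = 1 + 640 = 641$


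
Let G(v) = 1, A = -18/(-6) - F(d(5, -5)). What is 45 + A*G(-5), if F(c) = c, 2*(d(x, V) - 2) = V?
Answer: 97/2 ≈ 48.500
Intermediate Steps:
d(x, V) = 2 + V/2
A = 7/2 (A = -18/(-6) - (2 + (½)*(-5)) = -18*(-⅙) - (2 - 5/2) = 3 - 1*(-½) = 3 + ½ = 7/2 ≈ 3.5000)
45 + A*G(-5) = 45 + (7/2)*1 = 45 + 7/2 = 97/2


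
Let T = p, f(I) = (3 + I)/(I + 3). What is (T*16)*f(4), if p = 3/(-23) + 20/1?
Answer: 7312/23 ≈ 317.91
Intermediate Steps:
p = 457/23 (p = 3*(-1/23) + 20*1 = -3/23 + 20 = 457/23 ≈ 19.870)
f(I) = 1 (f(I) = (3 + I)/(3 + I) = 1)
T = 457/23 ≈ 19.870
(T*16)*f(4) = ((457/23)*16)*1 = (7312/23)*1 = 7312/23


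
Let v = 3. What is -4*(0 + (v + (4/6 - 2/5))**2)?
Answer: -9604/225 ≈ -42.684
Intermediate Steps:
-4*(0 + (v + (4/6 - 2/5))**2) = -4*(0 + (3 + (4/6 - 2/5))**2) = -4*(0 + (3 + (4*(1/6) - 2*1/5))**2) = -4*(0 + (3 + (2/3 - 2/5))**2) = -4*(0 + (3 + 4/15)**2) = -4*(0 + (49/15)**2) = -4*(0 + 2401/225) = -4*2401/225 = -9604/225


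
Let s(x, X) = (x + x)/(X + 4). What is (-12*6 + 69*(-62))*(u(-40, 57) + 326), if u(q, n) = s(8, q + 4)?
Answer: -1415925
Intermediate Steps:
s(x, X) = 2*x/(4 + X) (s(x, X) = (2*x)/(4 + X) = 2*x/(4 + X))
u(q, n) = 16/(8 + q) (u(q, n) = 2*8/(4 + (q + 4)) = 2*8/(4 + (4 + q)) = 2*8/(8 + q) = 16/(8 + q))
(-12*6 + 69*(-62))*(u(-40, 57) + 326) = (-12*6 + 69*(-62))*(16/(8 - 40) + 326) = (-72 - 4278)*(16/(-32) + 326) = -4350*(16*(-1/32) + 326) = -4350*(-½ + 326) = -4350*651/2 = -1415925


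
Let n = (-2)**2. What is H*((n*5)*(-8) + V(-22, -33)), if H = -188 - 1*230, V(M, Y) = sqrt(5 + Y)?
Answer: 66880 - 836*I*sqrt(7) ≈ 66880.0 - 2211.8*I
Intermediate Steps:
n = 4
H = -418 (H = -188 - 230 = -418)
H*((n*5)*(-8) + V(-22, -33)) = -418*((4*5)*(-8) + sqrt(5 - 33)) = -418*(20*(-8) + sqrt(-28)) = -418*(-160 + 2*I*sqrt(7)) = 66880 - 836*I*sqrt(7)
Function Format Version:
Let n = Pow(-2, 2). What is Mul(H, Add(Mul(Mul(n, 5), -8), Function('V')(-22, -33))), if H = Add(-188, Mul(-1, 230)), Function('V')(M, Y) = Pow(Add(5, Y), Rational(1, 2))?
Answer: Add(66880, Mul(-836, I, Pow(7, Rational(1, 2)))) ≈ Add(66880., Mul(-2211.8, I))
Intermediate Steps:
n = 4
H = -418 (H = Add(-188, -230) = -418)
Mul(H, Add(Mul(Mul(n, 5), -8), Function('V')(-22, -33))) = Mul(-418, Add(Mul(Mul(4, 5), -8), Pow(Add(5, -33), Rational(1, 2)))) = Mul(-418, Add(Mul(20, -8), Pow(-28, Rational(1, 2)))) = Mul(-418, Add(-160, Mul(2, I, Pow(7, Rational(1, 2))))) = Add(66880, Mul(-836, I, Pow(7, Rational(1, 2))))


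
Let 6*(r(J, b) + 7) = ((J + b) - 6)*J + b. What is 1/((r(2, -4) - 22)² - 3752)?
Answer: -9/24359 ≈ -0.00036947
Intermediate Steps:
r(J, b) = -7 + b/6 + J*(-6 + J + b)/6 (r(J, b) = -7 + (((J + b) - 6)*J + b)/6 = -7 + ((-6 + J + b)*J + b)/6 = -7 + (J*(-6 + J + b) + b)/6 = -7 + (b + J*(-6 + J + b))/6 = -7 + (b/6 + J*(-6 + J + b)/6) = -7 + b/6 + J*(-6 + J + b)/6)
1/((r(2, -4) - 22)² - 3752) = 1/(((-7 - 1*2 + (⅙)*(-4) + (⅙)*2² + (⅙)*2*(-4)) - 22)² - 3752) = 1/(((-7 - 2 - ⅔ + (⅙)*4 - 4/3) - 22)² - 3752) = 1/(((-7 - 2 - ⅔ + ⅔ - 4/3) - 22)² - 3752) = 1/((-31/3 - 22)² - 3752) = 1/((-97/3)² - 3752) = 1/(9409/9 - 3752) = 1/(-24359/9) = -9/24359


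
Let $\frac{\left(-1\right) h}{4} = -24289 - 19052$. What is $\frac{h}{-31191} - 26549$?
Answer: $- \frac{276087741}{10397} \approx -26555.0$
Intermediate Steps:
$h = 173364$ ($h = - 4 \left(-24289 - 19052\right) = \left(-4\right) \left(-43341\right) = 173364$)
$\frac{h}{-31191} - 26549 = \frac{173364}{-31191} - 26549 = 173364 \left(- \frac{1}{31191}\right) - 26549 = - \frac{57788}{10397} - 26549 = - \frac{276087741}{10397}$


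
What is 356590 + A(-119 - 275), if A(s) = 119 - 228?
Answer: 356481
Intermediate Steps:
A(s) = -109
356590 + A(-119 - 275) = 356590 - 109 = 356481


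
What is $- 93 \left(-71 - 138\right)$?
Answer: $19437$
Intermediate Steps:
$- 93 \left(-71 - 138\right) = \left(-93\right) \left(-209\right) = 19437$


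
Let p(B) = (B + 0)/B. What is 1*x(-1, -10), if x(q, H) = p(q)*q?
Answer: -1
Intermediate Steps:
p(B) = 1 (p(B) = B/B = 1)
x(q, H) = q (x(q, H) = 1*q = q)
1*x(-1, -10) = 1*(-1) = -1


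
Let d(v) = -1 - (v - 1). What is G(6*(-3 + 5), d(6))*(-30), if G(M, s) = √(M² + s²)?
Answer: -180*√5 ≈ -402.49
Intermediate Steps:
d(v) = -v (d(v) = -1 - (-1 + v) = -1 + (1 - v) = -v)
G(6*(-3 + 5), d(6))*(-30) = √((6*(-3 + 5))² + (-1*6)²)*(-30) = √((6*2)² + (-6)²)*(-30) = √(12² + 36)*(-30) = √(144 + 36)*(-30) = √180*(-30) = (6*√5)*(-30) = -180*√5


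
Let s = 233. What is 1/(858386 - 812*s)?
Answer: 1/669190 ≈ 1.4943e-6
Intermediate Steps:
1/(858386 - 812*s) = 1/(858386 - 812*233) = 1/(858386 - 189196) = 1/669190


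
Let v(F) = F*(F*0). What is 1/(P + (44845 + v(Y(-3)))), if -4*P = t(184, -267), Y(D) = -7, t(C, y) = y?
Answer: 4/179647 ≈ 2.2266e-5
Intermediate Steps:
v(F) = 0 (v(F) = F*0 = 0)
P = 267/4 (P = -1/4*(-267) = 267/4 ≈ 66.750)
1/(P + (44845 + v(Y(-3)))) = 1/(267/4 + (44845 + 0)) = 1/(267/4 + 44845) = 1/(179647/4) = 4/179647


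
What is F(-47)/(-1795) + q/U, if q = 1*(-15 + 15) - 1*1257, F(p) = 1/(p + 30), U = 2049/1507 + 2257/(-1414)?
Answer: 81735611558803/15379956695 ≈ 5314.4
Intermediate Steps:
U = -504013/2130898 (U = 2049*(1/1507) + 2257*(-1/1414) = 2049/1507 - 2257/1414 = -504013/2130898 ≈ -0.23653)
F(p) = 1/(30 + p)
q = -1257 (q = 1*0 - 1257 = 0 - 1257 = -1257)
F(-47)/(-1795) + q/U = 1/((30 - 47)*(-1795)) - 1257/(-504013/2130898) = -1/1795/(-17) - 1257*(-2130898/504013) = -1/17*(-1/1795) + 2678538786/504013 = 1/30515 + 2678538786/504013 = 81735611558803/15379956695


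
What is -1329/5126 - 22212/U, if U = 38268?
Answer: -4575469/5448938 ≈ -0.83970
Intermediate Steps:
-1329/5126 - 22212/U = -1329/5126 - 22212/38268 = -1329*1/5126 - 22212*1/38268 = -1329/5126 - 617/1063 = -4575469/5448938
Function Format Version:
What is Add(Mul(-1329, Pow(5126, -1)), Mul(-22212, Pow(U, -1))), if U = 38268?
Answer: Rational(-4575469, 5448938) ≈ -0.83970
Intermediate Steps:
Add(Mul(-1329, Pow(5126, -1)), Mul(-22212, Pow(U, -1))) = Add(Mul(-1329, Pow(5126, -1)), Mul(-22212, Pow(38268, -1))) = Add(Mul(-1329, Rational(1, 5126)), Mul(-22212, Rational(1, 38268))) = Add(Rational(-1329, 5126), Rational(-617, 1063)) = Rational(-4575469, 5448938)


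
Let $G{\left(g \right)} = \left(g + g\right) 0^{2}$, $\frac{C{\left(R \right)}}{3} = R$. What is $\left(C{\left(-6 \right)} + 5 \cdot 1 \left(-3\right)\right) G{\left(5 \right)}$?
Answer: $0$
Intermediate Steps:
$C{\left(R \right)} = 3 R$
$G{\left(g \right)} = 0$ ($G{\left(g \right)} = 2 g 0 = 0$)
$\left(C{\left(-6 \right)} + 5 \cdot 1 \left(-3\right)\right) G{\left(5 \right)} = \left(3 \left(-6\right) + 5 \cdot 1 \left(-3\right)\right) 0 = \left(-18 + 5 \left(-3\right)\right) 0 = \left(-18 - 15\right) 0 = \left(-33\right) 0 = 0$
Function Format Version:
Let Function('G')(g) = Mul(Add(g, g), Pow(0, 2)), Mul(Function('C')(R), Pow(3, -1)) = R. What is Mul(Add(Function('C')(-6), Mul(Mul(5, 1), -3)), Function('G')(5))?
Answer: 0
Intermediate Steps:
Function('C')(R) = Mul(3, R)
Function('G')(g) = 0 (Function('G')(g) = Mul(Mul(2, g), 0) = 0)
Mul(Add(Function('C')(-6), Mul(Mul(5, 1), -3)), Function('G')(5)) = Mul(Add(Mul(3, -6), Mul(Mul(5, 1), -3)), 0) = Mul(Add(-18, Mul(5, -3)), 0) = Mul(Add(-18, -15), 0) = Mul(-33, 0) = 0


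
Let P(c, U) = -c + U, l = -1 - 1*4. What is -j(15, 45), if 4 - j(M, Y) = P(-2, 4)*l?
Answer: -34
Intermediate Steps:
l = -5 (l = -1 - 4 = -5)
P(c, U) = U - c
j(M, Y) = 34 (j(M, Y) = 4 - (4 - 1*(-2))*(-5) = 4 - (4 + 2)*(-5) = 4 - 6*(-5) = 4 - 1*(-30) = 4 + 30 = 34)
-j(15, 45) = -1*34 = -34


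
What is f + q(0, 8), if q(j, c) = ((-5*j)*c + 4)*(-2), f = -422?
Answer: -430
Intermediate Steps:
q(j, c) = -8 + 10*c*j (q(j, c) = (-5*c*j + 4)*(-2) = (4 - 5*c*j)*(-2) = -8 + 10*c*j)
f + q(0, 8) = -422 + (-8 + 10*8*0) = -422 + (-8 + 0) = -422 - 8 = -430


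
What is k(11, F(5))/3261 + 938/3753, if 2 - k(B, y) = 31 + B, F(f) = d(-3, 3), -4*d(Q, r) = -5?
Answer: 969566/4079511 ≈ 0.23767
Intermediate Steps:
d(Q, r) = 5/4 (d(Q, r) = -1/4*(-5) = 5/4)
F(f) = 5/4
k(B, y) = -29 - B (k(B, y) = 2 - (31 + B) = 2 + (-31 - B) = -29 - B)
k(11, F(5))/3261 + 938/3753 = (-29 - 1*11)/3261 + 938/3753 = (-29 - 11)*(1/3261) + 938*(1/3753) = -40*1/3261 + 938/3753 = -40/3261 + 938/3753 = 969566/4079511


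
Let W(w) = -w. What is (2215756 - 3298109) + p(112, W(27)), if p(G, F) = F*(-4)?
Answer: -1082245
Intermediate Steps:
p(G, F) = -4*F
(2215756 - 3298109) + p(112, W(27)) = (2215756 - 3298109) - (-4)*27 = -1082353 - 4*(-27) = -1082353 + 108 = -1082245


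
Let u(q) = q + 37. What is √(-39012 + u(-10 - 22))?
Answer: I*√39007 ≈ 197.5*I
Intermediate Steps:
u(q) = 37 + q
√(-39012 + u(-10 - 22)) = √(-39012 + (37 + (-10 - 22))) = √(-39012 + (37 - 32)) = √(-39012 + 5) = √(-39007) = I*√39007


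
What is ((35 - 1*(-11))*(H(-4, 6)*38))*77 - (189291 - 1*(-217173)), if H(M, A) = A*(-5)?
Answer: -4444344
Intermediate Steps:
H(M, A) = -5*A
((35 - 1*(-11))*(H(-4, 6)*38))*77 - (189291 - 1*(-217173)) = ((35 - 1*(-11))*(-5*6*38))*77 - (189291 - 1*(-217173)) = ((35 + 11)*(-30*38))*77 - (189291 + 217173) = (46*(-1140))*77 - 1*406464 = -52440*77 - 406464 = -4037880 - 406464 = -4444344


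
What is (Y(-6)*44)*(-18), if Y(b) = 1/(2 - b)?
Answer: -99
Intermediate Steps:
(Y(-6)*44)*(-18) = (-1/(-2 - 6)*44)*(-18) = (-1/(-8)*44)*(-18) = (-1*(-⅛)*44)*(-18) = ((⅛)*44)*(-18) = (11/2)*(-18) = -99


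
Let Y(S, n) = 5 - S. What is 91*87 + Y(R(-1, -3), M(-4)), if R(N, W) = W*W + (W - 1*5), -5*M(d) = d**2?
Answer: 7921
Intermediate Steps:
M(d) = -d**2/5
R(N, W) = -5 + W + W**2 (R(N, W) = W**2 + (W - 5) = W**2 + (-5 + W) = -5 + W + W**2)
91*87 + Y(R(-1, -3), M(-4)) = 91*87 + (5 - (-5 - 3 + (-3)**2)) = 7917 + (5 - (-5 - 3 + 9)) = 7917 + (5 - 1*1) = 7917 + (5 - 1) = 7917 + 4 = 7921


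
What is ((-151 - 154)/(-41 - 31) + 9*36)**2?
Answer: 558518689/5184 ≈ 1.0774e+5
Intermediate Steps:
((-151 - 154)/(-41 - 31) + 9*36)**2 = (-305/(-72) + 324)**2 = (-305*(-1/72) + 324)**2 = (305/72 + 324)**2 = (23633/72)**2 = 558518689/5184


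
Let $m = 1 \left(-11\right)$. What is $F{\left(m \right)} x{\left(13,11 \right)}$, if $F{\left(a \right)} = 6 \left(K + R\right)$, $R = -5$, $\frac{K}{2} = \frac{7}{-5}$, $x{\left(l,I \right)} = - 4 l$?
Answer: $\frac{12168}{5} \approx 2433.6$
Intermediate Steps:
$m = -11$
$K = - \frac{14}{5}$ ($K = 2 \frac{7}{-5} = 2 \cdot 7 \left(- \frac{1}{5}\right) = 2 \left(- \frac{7}{5}\right) = - \frac{14}{5} \approx -2.8$)
$F{\left(a \right)} = - \frac{234}{5}$ ($F{\left(a \right)} = 6 \left(- \frac{14}{5} - 5\right) = 6 \left(- \frac{39}{5}\right) = - \frac{234}{5}$)
$F{\left(m \right)} x{\left(13,11 \right)} = - \frac{234 \left(\left(-4\right) 13\right)}{5} = \left(- \frac{234}{5}\right) \left(-52\right) = \frac{12168}{5}$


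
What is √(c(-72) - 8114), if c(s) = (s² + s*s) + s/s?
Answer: √2255 ≈ 47.487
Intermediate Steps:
c(s) = 1 + 2*s² (c(s) = (s² + s²) + 1 = 2*s² + 1 = 1 + 2*s²)
√(c(-72) - 8114) = √((1 + 2*(-72)²) - 8114) = √((1 + 2*5184) - 8114) = √((1 + 10368) - 8114) = √(10369 - 8114) = √2255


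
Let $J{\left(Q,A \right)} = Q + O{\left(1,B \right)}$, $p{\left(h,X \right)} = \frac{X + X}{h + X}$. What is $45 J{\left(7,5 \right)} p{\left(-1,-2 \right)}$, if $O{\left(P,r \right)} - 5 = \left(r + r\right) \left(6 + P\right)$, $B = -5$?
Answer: $-3480$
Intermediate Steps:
$O{\left(P,r \right)} = 5 + 2 r \left(6 + P\right)$ ($O{\left(P,r \right)} = 5 + \left(r + r\right) \left(6 + P\right) = 5 + 2 r \left(6 + P\right)$)
$p{\left(h,X \right)} = \frac{2 X}{X + h}$
$J{\left(Q,A \right)} = -65 + Q$ ($J{\left(Q,A \right)} = Q + \left(5 + 12 \left(-5\right) + 2 \cdot 1 \left(-5\right)\right) = Q - 65 = -65 + Q$)
$45 J{\left(7,5 \right)} p{\left(-1,-2 \right)} = 45 \left(-65 + 7\right) 2 \left(-2\right) \frac{1}{-2 - 1} = 45 \left(-58\right) 2 \left(-2\right) \frac{1}{-3} = - 2610 \cdot 2 \left(-2\right) \left(- \frac{1}{3}\right) = \left(-2610\right) \frac{4}{3} = -3480$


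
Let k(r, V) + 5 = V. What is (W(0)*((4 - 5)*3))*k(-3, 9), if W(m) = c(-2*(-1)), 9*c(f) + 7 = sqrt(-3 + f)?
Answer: 28/3 - 4*I/3 ≈ 9.3333 - 1.3333*I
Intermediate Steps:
c(f) = -7/9 + sqrt(-3 + f)/9
k(r, V) = -5 + V
W(m) = -7/9 + I/9 (W(m) = -7/9 + sqrt(-3 - 2*(-1))/9 = -7/9 + sqrt(-3 + 2)/9 = -7/9 + sqrt(-1)/9 = -7/9 + I/9)
(W(0)*((4 - 5)*3))*k(-3, 9) = ((-7/9 + I/9)*((4 - 5)*3))*(-5 + 9) = ((-7/9 + I/9)*(-1*3))*4 = ((-7/9 + I/9)*(-3))*4 = (7/3 - I/3)*4 = 28/3 - 4*I/3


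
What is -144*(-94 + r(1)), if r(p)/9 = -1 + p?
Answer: 13536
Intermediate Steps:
r(p) = -9 + 9*p (r(p) = 9*(-1 + p) = -9 + 9*p)
-144*(-94 + r(1)) = -144*(-94 + (-9 + 9*1)) = -144*(-94 + (-9 + 9)) = -144*(-94 + 0) = -144*(-94) = 13536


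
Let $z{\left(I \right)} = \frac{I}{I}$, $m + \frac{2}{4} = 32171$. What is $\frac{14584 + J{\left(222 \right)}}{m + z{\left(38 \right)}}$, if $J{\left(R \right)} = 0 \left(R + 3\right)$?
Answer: $\frac{29168}{64343} \approx 0.45332$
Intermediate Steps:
$m = \frac{64341}{2}$ ($m = - \frac{1}{2} + 32171 = \frac{64341}{2} \approx 32171.0$)
$J{\left(R \right)} = 0$ ($J{\left(R \right)} = 0 \left(3 + R\right) = 0$)
$z{\left(I \right)} = 1$
$\frac{14584 + J{\left(222 \right)}}{m + z{\left(38 \right)}} = \frac{14584 + 0}{\frac{64341}{2} + 1} = \frac{14584}{\frac{64343}{2}} = 14584 \cdot \frac{2}{64343} = \frac{29168}{64343}$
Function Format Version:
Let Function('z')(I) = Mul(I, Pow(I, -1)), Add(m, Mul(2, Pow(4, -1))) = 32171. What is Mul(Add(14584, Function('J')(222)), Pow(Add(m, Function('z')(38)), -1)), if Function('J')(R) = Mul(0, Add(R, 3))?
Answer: Rational(29168, 64343) ≈ 0.45332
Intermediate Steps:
m = Rational(64341, 2) (m = Add(Rational(-1, 2), 32171) = Rational(64341, 2) ≈ 32171.)
Function('J')(R) = 0 (Function('J')(R) = Mul(0, Add(3, R)) = 0)
Function('z')(I) = 1
Mul(Add(14584, Function('J')(222)), Pow(Add(m, Function('z')(38)), -1)) = Mul(Add(14584, 0), Pow(Add(Rational(64341, 2), 1), -1)) = Mul(14584, Pow(Rational(64343, 2), -1)) = Mul(14584, Rational(2, 64343)) = Rational(29168, 64343)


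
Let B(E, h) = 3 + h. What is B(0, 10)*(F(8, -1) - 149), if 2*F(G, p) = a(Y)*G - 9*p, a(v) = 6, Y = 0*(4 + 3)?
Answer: -3133/2 ≈ -1566.5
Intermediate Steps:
Y = 0 (Y = 0*7 = 0)
F(G, p) = 3*G - 9*p/2 (F(G, p) = (6*G - 9*p)/2 = (-9*p + 6*G)/2 = 3*G - 9*p/2)
B(0, 10)*(F(8, -1) - 149) = (3 + 10)*((3*8 - 9/2*(-1)) - 149) = 13*((24 + 9/2) - 149) = 13*(57/2 - 149) = 13*(-241/2) = -3133/2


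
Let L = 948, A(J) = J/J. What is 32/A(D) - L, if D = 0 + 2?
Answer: -916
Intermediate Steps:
D = 2
A(J) = 1
32/A(D) - L = 32/1 - 1*948 = 32*1 - 948 = 32 - 948 = -916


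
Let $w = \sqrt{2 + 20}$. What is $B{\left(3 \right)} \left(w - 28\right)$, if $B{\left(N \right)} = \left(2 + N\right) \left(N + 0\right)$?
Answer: $-420 + 15 \sqrt{22} \approx -349.64$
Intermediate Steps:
$B{\left(N \right)} = N \left(2 + N\right)$ ($B{\left(N \right)} = \left(2 + N\right) N = N \left(2 + N\right)$)
$w = \sqrt{22} \approx 4.6904$
$B{\left(3 \right)} \left(w - 28\right) = 3 \left(2 + 3\right) \left(\sqrt{22} - 28\right) = 3 \cdot 5 \left(-28 + \sqrt{22}\right) = 15 \left(-28 + \sqrt{22}\right) = -420 + 15 \sqrt{22}$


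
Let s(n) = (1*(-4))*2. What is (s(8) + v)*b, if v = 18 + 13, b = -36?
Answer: -828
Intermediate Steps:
s(n) = -8 (s(n) = -4*2 = -8)
v = 31
(s(8) + v)*b = (-8 + 31)*(-36) = 23*(-36) = -828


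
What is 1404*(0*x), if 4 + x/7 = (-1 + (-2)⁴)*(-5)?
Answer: 0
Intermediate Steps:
x = -553 (x = -28 + 7*((-1 + (-2)⁴)*(-5)) = -28 + 7*((-1 + 16)*(-5)) = -28 + 7*(15*(-5)) = -28 + 7*(-75) = -28 - 525 = -553)
1404*(0*x) = 1404*(0*(-553)) = 1404*0 = 0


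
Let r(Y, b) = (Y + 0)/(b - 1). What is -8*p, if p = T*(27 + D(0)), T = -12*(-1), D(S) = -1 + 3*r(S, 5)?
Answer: -2496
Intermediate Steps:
r(Y, b) = Y/(-1 + b)
D(S) = -1 + 3*S/4 (D(S) = -1 + 3*(S/(-1 + 5)) = -1 + 3*(S/4) = -1 + 3*S/4)
T = 12
p = 312 (p = 12*(27 + (-1 + (3/4)*0)) = 12*(27 + (-1 + 0)) = 12*(27 - 1) = 12*26 = 312)
-8*p = -8*312 = -2496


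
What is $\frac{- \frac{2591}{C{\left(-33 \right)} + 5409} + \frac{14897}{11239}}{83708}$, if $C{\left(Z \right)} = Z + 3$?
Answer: $\frac{25505357}{2530266033174} \approx 1.008 \cdot 10^{-5}$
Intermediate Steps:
$C{\left(Z \right)} = 3 + Z$
$\frac{- \frac{2591}{C{\left(-33 \right)} + 5409} + \frac{14897}{11239}}{83708} = \frac{- \frac{2591}{\left(3 - 33\right) + 5409} + \frac{14897}{11239}}{83708} = \left(- \frac{2591}{-30 + 5409} + 14897 \cdot \frac{1}{11239}\right) \frac{1}{83708} = \left(- \frac{2591}{5379} + \frac{14897}{11239}\right) \frac{1}{83708} = \frac{51010714}{60454581} \cdot \frac{1}{83708} = \frac{25505357}{2530266033174}$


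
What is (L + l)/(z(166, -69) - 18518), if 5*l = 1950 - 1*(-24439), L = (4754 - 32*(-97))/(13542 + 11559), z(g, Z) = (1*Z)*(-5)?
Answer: -662429579/2280802365 ≈ -0.29044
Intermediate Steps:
z(g, Z) = -5*Z (z(g, Z) = Z*(-5) = -5*Z)
L = 7858/25101 (L = (4754 + 3104)/25101 = 7858*(1/25101) = 7858/25101 ≈ 0.31306)
l = 26389/5 (l = (1950 - 1*(-24439))/5 = (1950 + 24439)/5 = (⅕)*26389 = 26389/5 ≈ 5277.8)
(L + l)/(z(166, -69) - 18518) = (7858/25101 + 26389/5)/(-5*(-69) - 18518) = 662429579/(125505*(345 - 18518)) = (662429579/125505)/(-18173) = (662429579/125505)*(-1/18173) = -662429579/2280802365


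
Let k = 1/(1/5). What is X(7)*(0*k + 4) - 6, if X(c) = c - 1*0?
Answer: 22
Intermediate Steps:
X(c) = c (X(c) = c + 0 = c)
k = 5 (k = 1/(1*(1/5)) = 1/(1/5) = 5)
X(7)*(0*k + 4) - 6 = 7*(0*5 + 4) - 6 = 7*(0 + 4) - 6 = 7*4 - 6 = 28 - 6 = 22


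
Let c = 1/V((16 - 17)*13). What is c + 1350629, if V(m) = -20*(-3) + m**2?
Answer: 309294042/229 ≈ 1.3506e+6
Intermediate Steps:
V(m) = 60 + m**2
c = 1/229 (c = 1/(60 + ((16 - 17)*13)**2) = 1/(60 + (-1*13)**2) = 1/(60 + (-13)**2) = 1/(60 + 169) = 1/229 ≈ 0.0043668)
c + 1350629 = 1/229 + 1350629 = 309294042/229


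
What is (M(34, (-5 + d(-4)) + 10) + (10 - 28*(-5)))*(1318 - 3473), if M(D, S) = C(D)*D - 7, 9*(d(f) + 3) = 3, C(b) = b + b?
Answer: -5290525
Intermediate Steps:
C(b) = 2*b
d(f) = -8/3 (d(f) = -3 + (⅑)*3 = -3 + ⅓ = -8/3)
M(D, S) = -7 + 2*D² (M(D, S) = (2*D)*D - 7 = 2*D² - 7 = -7 + 2*D²)
(M(34, (-5 + d(-4)) + 10) + (10 - 28*(-5)))*(1318 - 3473) = ((-7 + 2*34²) + (10 - 28*(-5)))*(1318 - 3473) = ((-7 + 2*1156) + (10 + 140))*(-2155) = ((-7 + 2312) + 150)*(-2155) = (2305 + 150)*(-2155) = 2455*(-2155) = -5290525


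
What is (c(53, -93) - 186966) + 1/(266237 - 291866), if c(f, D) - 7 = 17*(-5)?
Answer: -4793750677/25629 ≈ -1.8704e+5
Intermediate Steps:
c(f, D) = -78 (c(f, D) = 7 + 17*(-5) = 7 - 85 = -78)
(c(53, -93) - 186966) + 1/(266237 - 291866) = (-78 - 186966) + 1/(266237 - 291866) = -187044 + 1/(-25629) = -187044 - 1/25629 = -4793750677/25629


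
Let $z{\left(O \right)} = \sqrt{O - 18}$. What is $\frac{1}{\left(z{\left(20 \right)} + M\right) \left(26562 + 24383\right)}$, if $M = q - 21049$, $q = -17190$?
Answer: $- \frac{38239}{74492854907455} - \frac{\sqrt{2}}{74492854907455} \approx -5.1334 \cdot 10^{-10}$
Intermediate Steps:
$M = -38239$ ($M = -17190 - 21049 = -38239$)
$z{\left(O \right)} = \sqrt{-18 + O}$
$\frac{1}{\left(z{\left(20 \right)} + M\right) \left(26562 + 24383\right)} = \frac{1}{\left(\sqrt{-18 + 20} - 38239\right) \left(26562 + 24383\right)} = \frac{1}{\left(\sqrt{2} - 38239\right) 50945} = \frac{1}{\left(-38239 + \sqrt{2}\right) 50945} = \frac{1}{-1948085855 + 50945 \sqrt{2}}$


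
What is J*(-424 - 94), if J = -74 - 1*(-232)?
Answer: -81844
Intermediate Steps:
J = 158 (J = -74 + 232 = 158)
J*(-424 - 94) = 158*(-424 - 94) = 158*(-518) = -81844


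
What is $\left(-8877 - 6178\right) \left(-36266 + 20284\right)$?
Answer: $240609010$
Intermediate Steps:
$\left(-8877 - 6178\right) \left(-36266 + 20284\right) = \left(-15055\right) \left(-15982\right) = 240609010$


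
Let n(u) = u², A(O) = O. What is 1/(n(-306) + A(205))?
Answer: 1/93841 ≈ 1.0656e-5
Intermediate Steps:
1/(n(-306) + A(205)) = 1/((-306)² + 205) = 1/(93636 + 205) = 1/93841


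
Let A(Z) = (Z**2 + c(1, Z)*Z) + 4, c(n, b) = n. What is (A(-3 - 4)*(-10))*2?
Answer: -920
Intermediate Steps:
A(Z) = 4 + Z + Z**2 (A(Z) = (Z**2 + 1*Z) + 4 = (Z**2 + Z) + 4 = (Z + Z**2) + 4 = 4 + Z + Z**2)
(A(-3 - 4)*(-10))*2 = ((4 + (-3 - 4) + (-3 - 4)**2)*(-10))*2 = ((4 - 7 + (-7)**2)*(-10))*2 = ((4 - 7 + 49)*(-10))*2 = (46*(-10))*2 = -460*2 = -920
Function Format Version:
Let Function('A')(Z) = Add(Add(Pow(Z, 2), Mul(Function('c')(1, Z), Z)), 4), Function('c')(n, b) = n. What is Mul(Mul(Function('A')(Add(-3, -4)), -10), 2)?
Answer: -920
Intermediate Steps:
Function('A')(Z) = Add(4, Z, Pow(Z, 2)) (Function('A')(Z) = Add(Add(Pow(Z, 2), Mul(1, Z)), 4) = Add(Add(Pow(Z, 2), Z), 4) = Add(Add(Z, Pow(Z, 2)), 4) = Add(4, Z, Pow(Z, 2)))
Mul(Mul(Function('A')(Add(-3, -4)), -10), 2) = Mul(Mul(Add(4, Add(-3, -4), Pow(Add(-3, -4), 2)), -10), 2) = Mul(Mul(Add(4, -7, Pow(-7, 2)), -10), 2) = Mul(Mul(Add(4, -7, 49), -10), 2) = Mul(Mul(46, -10), 2) = Mul(-460, 2) = -920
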